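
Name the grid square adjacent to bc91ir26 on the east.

Longitude extended square 2; +1 → 3.
The latitude characters are unchanged.

BC91ir36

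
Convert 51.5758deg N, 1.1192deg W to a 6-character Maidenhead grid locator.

IO91kn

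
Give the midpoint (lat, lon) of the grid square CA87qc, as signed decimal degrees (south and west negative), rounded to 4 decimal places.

Field C=2, A=0: +2·20° lon, +0·10° lat → SW at lon -140°, lat -90°.
Square 8, 7: +8·2° lon, +7·1° lat → SW at lon -124°, lat -83°.
Subsquare q=16, c=2: +16·0.0833333° lon, +2·0.0416667° lat → SW at lon -122.667°, lat -82.9167°.
Cell spans 0.0833333° lon × 0.0416667° lat. Centre is SW corner plus half of each.
latitude -82.8958, longitude -122.6250.

-82.8958, -122.6250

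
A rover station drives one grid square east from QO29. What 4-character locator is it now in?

QO39

Longitude square 2; +1 → 3.
The latitude characters are unchanged.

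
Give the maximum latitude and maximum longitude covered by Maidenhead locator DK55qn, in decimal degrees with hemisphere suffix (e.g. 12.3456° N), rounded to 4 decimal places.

15.5833° N, 108.5833° W

Field D=3, K=10: +3·20° lon, +10·10° lat → SW at lon -120°, lat 10°.
Square 5, 5: +5·2° lon, +5·1° lat → SW at lon -110°, lat 15°.
Subsquare q=16, n=13: +16·0.0833333° lon, +13·0.0416667° lat → SW at lon -108.667°, lat 15.5417°.
Cell spans 0.0833333° lon × 0.0416667° lat. NE corner is SW corner plus one full cell.
latitude 15.5833° N, longitude 108.5833° W.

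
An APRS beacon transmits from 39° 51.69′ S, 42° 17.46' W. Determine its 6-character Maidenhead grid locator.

Shift to the Maidenhead origin (180°W, 90°S): lon 137.7090, lat 50.1385.
Field: 137.7090/20 → 6 → G, 50.1385/10 → 5 → F; chars GF.
Square: 17.7090/2 → 8, 0.1385/1 → 0; chars 80.
Subsquare: 1.7090/0.0833333 → 20 → u, 0.1385/0.0416667 → 3 → d; chars ud.

GF80ud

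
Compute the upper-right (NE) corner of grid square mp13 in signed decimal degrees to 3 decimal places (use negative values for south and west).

64.000, 64.000

Field M=12, P=15: +12·20° lon, +15·10° lat → SW at lon 60°, lat 60°.
Square 1, 3: +1·2° lon, +3·1° lat → SW at lon 62°, lat 63°.
Cell spans 2° lon × 1° lat. NE corner is SW corner plus one full cell.
latitude 64.000, longitude 64.000.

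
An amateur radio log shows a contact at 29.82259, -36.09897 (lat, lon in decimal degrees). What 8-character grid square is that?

Offset from 180°W / 90°S: lon 143.90103°, lat 119.82259°.
Field: 143.90103/20 → 7 → H, 119.82259/10 → 11 → L; chars HL.
Square: 3.90103/2 → 1, 9.82259/1 → 9; chars 19.
Subsquare: 1.90103/0.0833333 → 22 → w, 0.82259/0.0416667 → 19 → t; chars wt.
Extended square: 0.06770/0.00833333 → 8, 0.03092/0.00416667 → 7; chars 87.

HL19wt87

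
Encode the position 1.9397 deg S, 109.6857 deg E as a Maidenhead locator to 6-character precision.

Offset from 180°W / 90°S: lon 289.6857°, lat 88.0603°.
Field: lon ⌊289.6857/20⌋ = 14 → O; lat ⌊88.0603/10⌋ = 8 → I.
Square: lon ⌊9.6857/2⌋ = 4; lat ⌊8.0603/1⌋ = 8.
Subsquare: lon ⌊1.6857/0.0833333⌋ = 20 → u; lat ⌊0.0603/0.0416667⌋ = 1 → b.

OI48ub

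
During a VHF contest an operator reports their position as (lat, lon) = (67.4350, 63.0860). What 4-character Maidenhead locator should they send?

MP17

Offset from 180°W / 90°S: lon 243.09°, lat 157.44°.
Field: lon ⌊243.09/20⌋ = 12 → M; lat ⌊157.44/10⌋ = 15 → P.
Square: lon ⌊3.09/2⌋ = 1; lat ⌊7.44/1⌋ = 7.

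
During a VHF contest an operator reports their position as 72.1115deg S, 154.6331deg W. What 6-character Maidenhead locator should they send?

Add 180° to longitude and 90° to latitude: 25.3669, 17.8885.
Field: lon ⌊25.3669/20⌋ = 1 → B; lat ⌊17.8885/10⌋ = 1 → B.
Square: lon ⌊5.3669/2⌋ = 2; lat ⌊7.8885/1⌋ = 7.
Subsquare: lon ⌊1.3669/0.0833333⌋ = 16 → q; lat ⌊0.8885/0.0416667⌋ = 21 → v.

BB27qv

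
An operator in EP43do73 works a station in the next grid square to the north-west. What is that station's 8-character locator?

EP43do64

Longitude extended square 7; −1 → 6.
Latitude extended square 3; +1 → 4.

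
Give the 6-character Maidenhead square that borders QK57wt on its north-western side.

QK57vu

Longitude subsquare w = 22; −1 → 21 = v.
Latitude subsquare t = 19; +1 → 20 = u.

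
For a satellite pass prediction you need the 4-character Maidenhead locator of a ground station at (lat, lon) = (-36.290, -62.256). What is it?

FF83

Add 180° to longitude and 90° to latitude: 117.74, 53.71.
Field: lon ⌊117.74/20⌋ = 5 → F; lat ⌊53.71/10⌋ = 5 → F.
Square: lon ⌊17.74/2⌋ = 8; lat ⌊3.71/1⌋ = 3.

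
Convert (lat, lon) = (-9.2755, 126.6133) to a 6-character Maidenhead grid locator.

Shift to the Maidenhead origin (180°W, 90°S): lon 306.6133, lat 80.7245.
Field: 306.6133/20 → 15 → P, 80.7245/10 → 8 → I; chars PI.
Square: 6.6133/2 → 3, 0.7245/1 → 0; chars 30.
Subsquare: 0.6133/0.0833333 → 7 → h, 0.7245/0.0416667 → 17 → r; chars hr.

PI30hr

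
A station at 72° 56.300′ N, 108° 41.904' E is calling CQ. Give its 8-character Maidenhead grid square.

OQ42iw35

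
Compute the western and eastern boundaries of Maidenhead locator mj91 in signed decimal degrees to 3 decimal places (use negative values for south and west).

78.000, 80.000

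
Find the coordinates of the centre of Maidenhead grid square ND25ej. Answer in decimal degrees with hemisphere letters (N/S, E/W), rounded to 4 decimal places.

54.6042° S, 84.3750° E

Field N=13, D=3: +13·20° lon, +3·10° lat → SW at lon 80°, lat -60°.
Square 2, 5: +2·2° lon, +5·1° lat → SW at lon 84°, lat -55°.
Subsquare e=4, j=9: +4·0.0833333° lon, +9·0.0416667° lat → SW at lon 84.3333°, lat -54.625°.
Cell spans 0.0833333° lon × 0.0416667° lat. Centre is SW corner plus half of each.
latitude 54.6042° S, longitude 84.3750° E.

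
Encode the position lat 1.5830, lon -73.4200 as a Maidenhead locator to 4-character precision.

FJ31

Add 180° to longitude and 90° to latitude: 106.58, 91.58.
Field: 106.58/20 → 5 → F, 91.58/10 → 9 → J; chars FJ.
Square: 6.58/2 → 3, 1.58/1 → 1; chars 31.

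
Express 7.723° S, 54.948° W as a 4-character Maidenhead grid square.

Add 180° to longitude and 90° to latitude: 125.05, 82.28.
Field: lon ⌊125.05/20⌋ = 6 → G; lat ⌊82.28/10⌋ = 8 → I.
Square: lon ⌊5.05/2⌋ = 2; lat ⌊2.28/1⌋ = 2.

GI22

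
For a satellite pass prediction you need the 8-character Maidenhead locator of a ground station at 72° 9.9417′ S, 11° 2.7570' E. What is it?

JB57mu50

Offset from 180°W / 90°S: lon 191.04595°, lat 17.83431°.
Field (20°×10°, letters A–R): 191.04595/20 → 9 → J, 17.83431/10 → 1 → B; chars JB.
Square (2°×1°, digits 0–9): 11.04595/2 → 5, 7.83431/1 → 7; chars 57.
Subsquare (5′×2.5′, letters a–x): 1.04595/0.0833333 → 12 → m, 0.83431/0.0416667 → 20 → u; chars mu.
Extended square (30″×15″, digits 0–9): 0.04595/0.00833333 → 5, 0.00097/0.00416667 → 0; chars 50.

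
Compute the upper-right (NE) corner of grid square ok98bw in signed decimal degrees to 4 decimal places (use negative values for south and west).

18.9583, 118.1667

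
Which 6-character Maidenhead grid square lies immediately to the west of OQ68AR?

Longitude subsquare a = 0; −1 → -1, wraps to 23 = x, carry into square.
Longitude square 6; −1 → 5.
The latitude characters are unchanged.

OQ58xr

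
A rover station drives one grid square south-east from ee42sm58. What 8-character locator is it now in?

EE42sm67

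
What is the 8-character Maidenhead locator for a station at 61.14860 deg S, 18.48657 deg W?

Shift to the Maidenhead origin (180°W, 90°S): lon 161.51343, lat 28.85140.
Field: lon ⌊161.51343/20⌋ = 8 → I; lat ⌊28.85140/10⌋ = 2 → C.
Square: lon ⌊1.51343/2⌋ = 0; lat ⌊8.85140/1⌋ = 8.
Subsquare: lon ⌊1.51343/0.0833333⌋ = 18 → s; lat ⌊0.85140/0.0416667⌋ = 20 → u.
Extended square: lon ⌊0.01343/0.00833333⌋ = 1; lat ⌊0.01807/0.00416667⌋ = 4.

IC08su14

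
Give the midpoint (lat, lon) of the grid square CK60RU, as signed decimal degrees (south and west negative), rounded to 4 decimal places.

10.8542, -126.5417

Field C=2, K=10: +2·20° lon, +10·10° lat → SW at lon -140°, lat 10°.
Square 6, 0: +6·2° lon, +0·1° lat → SW at lon -128°, lat 10°.
Subsquare r=17, u=20: +17·0.0833333° lon, +20·0.0416667° lat → SW at lon -126.583°, lat 10.8333°.
Cell spans 0.0833333° lon × 0.0416667° lat. Centre is SW corner plus half of each.
latitude 10.8542, longitude -126.5417.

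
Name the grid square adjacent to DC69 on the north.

DD60

Latitude square 9; +1 → 10, wraps to 0, carry into field.
Latitude field C = 2; +1 → 3 = D.
The longitude characters are unchanged.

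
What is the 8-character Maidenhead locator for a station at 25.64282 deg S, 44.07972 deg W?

GG74xi05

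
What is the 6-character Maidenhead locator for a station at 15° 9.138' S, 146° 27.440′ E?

Offset from 180°W / 90°S: lon 326.4573°, lat 74.8477°.
Field: lon ⌊326.4573/20⌋ = 16 → Q; lat ⌊74.8477/10⌋ = 7 → H.
Square: lon ⌊6.4573/2⌋ = 3; lat ⌊4.8477/1⌋ = 4.
Subsquare: lon ⌊0.4573/0.0833333⌋ = 5 → f; lat ⌊0.8477/0.0416667⌋ = 20 → u.

QH34fu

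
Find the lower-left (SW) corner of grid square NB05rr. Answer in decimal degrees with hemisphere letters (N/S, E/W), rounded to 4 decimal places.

74.2917° S, 81.4167° E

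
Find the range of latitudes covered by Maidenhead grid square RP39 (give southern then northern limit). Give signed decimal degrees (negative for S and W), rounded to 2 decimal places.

69.00, 70.00

Field R=17, P=15: +17·20° lon, +15·10° lat → SW at lon 160°, lat 60°.
Square 3, 9: +3·2° lon, +9·1° lat → SW at lon 166°, lat 69°.
Cell spans 2° lon × 1° lat.
south 69.00, north 70.00.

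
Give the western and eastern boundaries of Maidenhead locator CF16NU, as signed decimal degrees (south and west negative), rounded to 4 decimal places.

-136.9167, -136.8333

Field C=2, F=5: +2·20° lon, +5·10° lat → SW at lon -140°, lat -40°.
Square 1, 6: +1·2° lon, +6·1° lat → SW at lon -138°, lat -34°.
Subsquare n=13, u=20: +13·0.0833333° lon, +20·0.0416667° lat → SW at lon -136.917°, lat -33.1667°.
Cell spans 0.0833333° lon × 0.0416667° lat.
west -136.9167, east -136.8333.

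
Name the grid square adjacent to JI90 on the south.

Latitude square 0; −1 → -1, wraps to 9, carry into field.
Latitude field I = 8; −1 → 7 = H.
The longitude characters are unchanged.

JH99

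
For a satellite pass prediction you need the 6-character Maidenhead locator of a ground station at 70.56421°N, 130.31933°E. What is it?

PQ50dn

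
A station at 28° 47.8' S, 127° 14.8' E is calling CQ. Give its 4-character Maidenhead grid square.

PG31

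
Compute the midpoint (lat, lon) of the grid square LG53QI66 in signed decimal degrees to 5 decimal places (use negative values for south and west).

Field L=11, G=6: +11·20° lon, +6·10° lat → SW at lon 40°, lat -30°.
Square 5, 3: +5·2° lon, +3·1° lat → SW at lon 50°, lat -27°.
Subsquare q=16, i=8: +16·0.0833333° lon, +8·0.0416667° lat → SW at lon 51.3333°, lat -26.6667°.
Extended square 6, 6: +6·0.00833333° lon, +6·0.00416667° lat → SW at lon 51.3833°, lat -26.6417°.
Cell spans 0.00833333° lon × 0.00416667° lat. Centre is SW corner plus half of each.
latitude -26.63958, longitude 51.38750.

-26.63958, 51.38750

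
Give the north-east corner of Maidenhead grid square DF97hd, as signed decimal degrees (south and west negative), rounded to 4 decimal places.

Field D=3, F=5: +3·20° lon, +5·10° lat → SW at lon -120°, lat -40°.
Square 9, 7: +9·2° lon, +7·1° lat → SW at lon -102°, lat -33°.
Subsquare h=7, d=3: +7·0.0833333° lon, +3·0.0416667° lat → SW at lon -101.417°, lat -32.875°.
Cell spans 0.0833333° lon × 0.0416667° lat. NE corner is SW corner plus one full cell.
latitude -32.8333, longitude -101.3333.

-32.8333, -101.3333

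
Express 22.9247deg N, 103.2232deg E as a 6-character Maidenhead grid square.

Add 180° to longitude and 90° to latitude: 283.2232, 112.9247.
Field: 283.2232/20 → 14 → O, 112.9247/10 → 11 → L; chars OL.
Square: 3.2232/2 → 1, 2.9247/1 → 2; chars 12.
Subsquare: 1.2232/0.0833333 → 14 → o, 0.9247/0.0416667 → 22 → w; chars ow.

OL12ow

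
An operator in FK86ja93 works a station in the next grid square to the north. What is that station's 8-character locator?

Latitude extended square 3; +1 → 4.
The longitude characters are unchanged.

FK86ja94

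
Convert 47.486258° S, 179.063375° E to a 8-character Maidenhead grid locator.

RE92mm73

Shift to the Maidenhead origin (180°W, 90°S): lon 359.06338, lat 42.51374.
Field (20°×10°, letters A–R): lon ⌊359.06338/20⌋ = 17 → R; lat ⌊42.51374/10⌋ = 4 → E.
Square (2°×1°, digits 0–9): lon ⌊19.06338/2⌋ = 9; lat ⌊2.51374/1⌋ = 2.
Subsquare (5′×2.5′, letters a–x): lon ⌊1.06338/0.0833333⌋ = 12 → m; lat ⌊0.51374/0.0416667⌋ = 12 → m.
Extended square (30″×15″, digits 0–9): lon ⌊0.06338/0.00833333⌋ = 7; lat ⌊0.01374/0.00416667⌋ = 3.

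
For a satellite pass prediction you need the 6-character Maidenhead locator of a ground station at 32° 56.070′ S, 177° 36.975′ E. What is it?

Add 180° to longitude and 90° to latitude: 357.6163, 57.0655.
Field: 357.6163/20 → 17 → R, 57.0655/10 → 5 → F; chars RF.
Square: 17.6163/2 → 8, 7.0655/1 → 7; chars 87.
Subsquare: 1.6163/0.0833333 → 19 → t, 0.0655/0.0416667 → 1 → b; chars tb.

RF87tb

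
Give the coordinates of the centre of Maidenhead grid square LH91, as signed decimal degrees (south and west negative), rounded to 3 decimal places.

-18.500, 59.000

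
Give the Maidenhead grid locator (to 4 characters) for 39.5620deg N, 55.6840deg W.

Add 180° to longitude and 90° to latitude: 124.32, 129.56.
Field (20°×10°, letters A–R): lon ⌊124.32/20⌋ = 6 → G; lat ⌊129.56/10⌋ = 12 → M.
Square (2°×1°, digits 0–9): lon ⌊4.32/2⌋ = 2; lat ⌊9.56/1⌋ = 9.

GM29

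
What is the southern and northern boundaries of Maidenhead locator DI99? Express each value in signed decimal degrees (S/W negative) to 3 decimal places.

-1.000, 0.000

Field D=3, I=8: +3·20° lon, +8·10° lat → SW at lon -120°, lat -10°.
Square 9, 9: +9·2° lon, +9·1° lat → SW at lon -102°, lat -1°.
Cell spans 2° lon × 1° lat.
south -1.000, north 0.000.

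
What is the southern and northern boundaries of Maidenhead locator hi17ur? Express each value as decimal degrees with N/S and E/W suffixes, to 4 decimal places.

2.2917° S, 2.2500° S

Field H=7, I=8: +7·20° lon, +8·10° lat → SW at lon -40°, lat -10°.
Square 1, 7: +1·2° lon, +7·1° lat → SW at lon -38°, lat -3°.
Subsquare u=20, r=17: +20·0.0833333° lon, +17·0.0416667° lat → SW at lon -36.3333°, lat -2.29167°.
Cell spans 0.0833333° lon × 0.0416667° lat.
south 2.2917° S, north 2.2500° S.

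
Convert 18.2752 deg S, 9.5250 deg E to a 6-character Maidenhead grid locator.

Shift to the Maidenhead origin (180°W, 90°S): lon 189.5250, lat 71.7248.
Field: 189.5250/20 → 9 → J, 71.7248/10 → 7 → H; chars JH.
Square: 9.5250/2 → 4, 1.7248/1 → 1; chars 41.
Subsquare: 1.5250/0.0833333 → 18 → s, 0.7248/0.0416667 → 17 → r; chars sr.

JH41sr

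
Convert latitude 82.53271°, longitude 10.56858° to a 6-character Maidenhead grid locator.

JR52gm

Add 180° to longitude and 90° to latitude: 190.5686, 172.5327.
Field: lon ⌊190.5686/20⌋ = 9 → J; lat ⌊172.5327/10⌋ = 17 → R.
Square: lon ⌊10.5686/2⌋ = 5; lat ⌊2.5327/1⌋ = 2.
Subsquare: lon ⌊0.5686/0.0833333⌋ = 6 → g; lat ⌊0.5327/0.0416667⌋ = 12 → m.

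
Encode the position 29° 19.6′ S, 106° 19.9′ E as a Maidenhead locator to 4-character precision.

OG30

Add 180° to longitude and 90° to latitude: 286.33, 60.67.
Field (20°×10°, letters A–R): lon ⌊286.33/20⌋ = 14 → O; lat ⌊60.67/10⌋ = 6 → G.
Square (2°×1°, digits 0–9): lon ⌊6.33/2⌋ = 3; lat ⌊0.67/1⌋ = 0.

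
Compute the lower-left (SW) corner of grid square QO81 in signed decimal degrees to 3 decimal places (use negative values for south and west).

51.000, 156.000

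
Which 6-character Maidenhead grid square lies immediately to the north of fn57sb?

Latitude subsquare b = 1; +1 → 2 = c.
The longitude characters are unchanged.

FN57sc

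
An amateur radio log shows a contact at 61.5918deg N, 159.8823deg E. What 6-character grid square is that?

QP91wo

Offset from 180°W / 90°S: lon 339.8823°, lat 151.5918°.
Field: 339.8823/20 → 16 → Q, 151.5918/10 → 15 → P; chars QP.
Square: 19.8823/2 → 9, 1.5918/1 → 1; chars 91.
Subsquare: 1.8823/0.0833333 → 22 → w, 0.5918/0.0416667 → 14 → o; chars wo.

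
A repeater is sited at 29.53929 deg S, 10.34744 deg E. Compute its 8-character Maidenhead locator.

JG50el10

Shift to the Maidenhead origin (180°W, 90°S): lon 190.34744, lat 60.46071.
Field (20°×10°, letters A–R): lon ⌊190.34744/20⌋ = 9 → J; lat ⌊60.46071/10⌋ = 6 → G.
Square (2°×1°, digits 0–9): lon ⌊10.34744/2⌋ = 5; lat ⌊0.46071/1⌋ = 0.
Subsquare (5′×2.5′, letters a–x): lon ⌊0.34744/0.0833333⌋ = 4 → e; lat ⌊0.46071/0.0416667⌋ = 11 → l.
Extended square (30″×15″, digits 0–9): lon ⌊0.01411/0.00833333⌋ = 1; lat ⌊0.00238/0.00416667⌋ = 0.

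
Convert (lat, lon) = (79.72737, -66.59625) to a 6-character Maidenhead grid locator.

Offset from 180°W / 90°S: lon 113.4038°, lat 169.7274°.
Field: lon ⌊113.4038/20⌋ = 5 → F; lat ⌊169.7274/10⌋ = 16 → Q.
Square: lon ⌊13.4038/2⌋ = 6; lat ⌊9.7274/1⌋ = 9.
Subsquare: lon ⌊1.4038/0.0833333⌋ = 16 → q; lat ⌊0.7274/0.0416667⌋ = 17 → r.

FQ69qr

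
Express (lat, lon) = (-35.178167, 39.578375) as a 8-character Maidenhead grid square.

Shift to the Maidenhead origin (180°W, 90°S): lon 219.57837, lat 54.82183.
Field (20°×10°, letters A–R): 219.57837/20 → 10 → K, 54.82183/10 → 5 → F; chars KF.
Square (2°×1°, digits 0–9): 19.57837/2 → 9, 4.82183/1 → 4; chars 94.
Subsquare (5′×2.5′, letters a–x): 1.57837/0.0833333 → 18 → s, 0.82183/0.0416667 → 19 → t; chars st.
Extended square (30″×15″, digits 0–9): 0.07837/0.00833333 → 9, 0.03017/0.00416667 → 7; chars 97.

KF94st97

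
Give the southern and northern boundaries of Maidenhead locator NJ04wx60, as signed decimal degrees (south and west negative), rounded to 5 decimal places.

4.95833, 4.96250

Field N=13, J=9: +13·20° lon, +9·10° lat → SW at lon 80°, lat 0°.
Square 0, 4: +0·2° lon, +4·1° lat → SW at lon 80°, lat 4°.
Subsquare w=22, x=23: +22·0.0833333° lon, +23·0.0416667° lat → SW at lon 81.8333°, lat 4.95833°.
Extended square 6, 0: +6·0.00833333° lon, +0·0.00416667° lat → SW at lon 81.8833°, lat 4.95833°.
Cell spans 0.00833333° lon × 0.00416667° lat.
south 4.95833, north 4.96250.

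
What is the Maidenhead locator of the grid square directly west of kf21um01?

KF21tm91

Longitude extended square 0; −1 → -1, wraps to 9, carry into subsquare.
Longitude subsquare u = 20; −1 → 19 = t.
The latitude characters are unchanged.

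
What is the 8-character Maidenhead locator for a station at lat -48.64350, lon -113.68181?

Offset from 180°W / 90°S: lon 66.31819°, lat 41.35650°.
Field: 66.31819/20 → 3 → D, 41.35650/10 → 4 → E; chars DE.
Square: 6.31819/2 → 3, 1.35650/1 → 1; chars 31.
Subsquare: 0.31819/0.0833333 → 3 → d, 0.35650/0.0416667 → 8 → i; chars di.
Extended square: 0.06819/0.00833333 → 8, 0.02317/0.00416667 → 5; chars 85.

DE31di85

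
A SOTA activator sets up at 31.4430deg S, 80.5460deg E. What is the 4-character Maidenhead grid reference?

NF08

Shift to the Maidenhead origin (180°W, 90°S): lon 260.55, lat 58.56.
Field (20°×10°, letters A–R): lon ⌊260.55/20⌋ = 13 → N; lat ⌊58.56/10⌋ = 5 → F.
Square (2°×1°, digits 0–9): lon ⌊0.55/2⌋ = 0; lat ⌊8.56/1⌋ = 8.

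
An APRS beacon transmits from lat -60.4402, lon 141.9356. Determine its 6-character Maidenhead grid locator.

QC09xn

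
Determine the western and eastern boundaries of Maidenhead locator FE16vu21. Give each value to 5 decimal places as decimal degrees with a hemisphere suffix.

Field F=5, E=4: +5·20° lon, +4·10° lat → SW at lon -80°, lat -50°.
Square 1, 6: +1·2° lon, +6·1° lat → SW at lon -78°, lat -44°.
Subsquare v=21, u=20: +21·0.0833333° lon, +20·0.0416667° lat → SW at lon -76.25°, lat -43.1667°.
Extended square 2, 1: +2·0.00833333° lon, +1·0.00416667° lat → SW at lon -76.2333°, lat -43.1625°.
Cell spans 0.00833333° lon × 0.00416667° lat.
west 76.23333° W, east 76.22500° W.

76.23333° W, 76.22500° W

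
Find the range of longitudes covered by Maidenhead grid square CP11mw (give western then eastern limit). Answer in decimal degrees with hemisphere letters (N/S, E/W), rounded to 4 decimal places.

137.0000° W, 136.9167° W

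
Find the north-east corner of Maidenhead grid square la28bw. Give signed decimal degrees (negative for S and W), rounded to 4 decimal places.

Field L=11, A=0: +11·20° lon, +0·10° lat → SW at lon 40°, lat -90°.
Square 2, 8: +2·2° lon, +8·1° lat → SW at lon 44°, lat -82°.
Subsquare b=1, w=22: +1·0.0833333° lon, +22·0.0416667° lat → SW at lon 44.0833°, lat -81.0833°.
Cell spans 0.0833333° lon × 0.0416667° lat. NE corner is SW corner plus one full cell.
latitude -81.0417, longitude 44.1667.

-81.0417, 44.1667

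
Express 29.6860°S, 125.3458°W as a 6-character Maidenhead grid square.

CG70hh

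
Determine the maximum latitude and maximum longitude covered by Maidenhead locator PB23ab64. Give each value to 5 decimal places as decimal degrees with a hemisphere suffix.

Field P=15, B=1: +15·20° lon, +1·10° lat → SW at lon 120°, lat -80°.
Square 2, 3: +2·2° lon, +3·1° lat → SW at lon 124°, lat -77°.
Subsquare a=0, b=1: +0·0.0833333° lon, +1·0.0416667° lat → SW at lon 124°, lat -76.9583°.
Extended square 6, 4: +6·0.00833333° lon, +4·0.00416667° lat → SW at lon 124.05°, lat -76.9417°.
Cell spans 0.00833333° lon × 0.00416667° lat. NE corner is SW corner plus one full cell.
latitude 76.93750° S, longitude 124.05833° E.

76.93750° S, 124.05833° E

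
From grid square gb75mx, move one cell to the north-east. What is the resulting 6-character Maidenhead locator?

GB76na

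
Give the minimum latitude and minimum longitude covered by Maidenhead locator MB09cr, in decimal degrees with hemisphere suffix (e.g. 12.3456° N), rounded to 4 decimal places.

Field M=12, B=1: +12·20° lon, +1·10° lat → SW at lon 60°, lat -80°.
Square 0, 9: +0·2° lon, +9·1° lat → SW at lon 60°, lat -71°.
Subsquare c=2, r=17: +2·0.0833333° lon, +17·0.0416667° lat → SW at lon 60.1667°, lat -70.2917°.
latitude 70.2917° S, longitude 60.1667° E.

70.2917° S, 60.1667° E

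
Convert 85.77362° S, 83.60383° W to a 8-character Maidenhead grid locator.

EA84ef74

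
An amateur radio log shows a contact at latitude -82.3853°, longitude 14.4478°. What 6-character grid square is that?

Offset from 180°W / 90°S: lon 194.4478°, lat 7.6147°.
Field (20°×10°, letters A–R): 194.4478/20 → 9 → J, 7.6147/10 → 0 → A; chars JA.
Square (2°×1°, digits 0–9): 14.4478/2 → 7, 7.6147/1 → 7; chars 77.
Subsquare (5′×2.5′, letters a–x): 0.4478/0.0833333 → 5 → f, 0.6147/0.0416667 → 14 → o; chars fo.

JA77fo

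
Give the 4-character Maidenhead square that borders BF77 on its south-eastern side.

BF86

Longitude square 7; +1 → 8.
Latitude square 7; −1 → 6.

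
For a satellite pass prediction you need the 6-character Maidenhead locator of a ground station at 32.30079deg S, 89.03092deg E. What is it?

NF47mq

Offset from 180°W / 90°S: lon 269.0309°, lat 57.6992°.
Field: lon ⌊269.0309/20⌋ = 13 → N; lat ⌊57.6992/10⌋ = 5 → F.
Square: lon ⌊9.0309/2⌋ = 4; lat ⌊7.6992/1⌋ = 7.
Subsquare: lon ⌊1.0309/0.0833333⌋ = 12 → m; lat ⌊0.6992/0.0416667⌋ = 16 → q.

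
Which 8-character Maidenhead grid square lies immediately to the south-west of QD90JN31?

QD90jn20

Longitude extended square 3; −1 → 2.
Latitude extended square 1; −1 → 0.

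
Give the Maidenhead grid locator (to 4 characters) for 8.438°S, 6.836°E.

JI31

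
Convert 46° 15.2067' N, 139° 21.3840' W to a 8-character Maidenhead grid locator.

CN06hg70

Offset from 180°W / 90°S: lon 40.64360°, lat 136.25344°.
Field: 40.64360/20 → 2 → C, 136.25344/10 → 13 → N; chars CN.
Square: 0.64360/2 → 0, 6.25344/1 → 6; chars 06.
Subsquare: 0.64360/0.0833333 → 7 → h, 0.25344/0.0416667 → 6 → g; chars hg.
Extended square: 0.06027/0.00833333 → 7, 0.00344/0.00416667 → 0; chars 70.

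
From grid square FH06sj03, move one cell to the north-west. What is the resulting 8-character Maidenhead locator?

FH06rj94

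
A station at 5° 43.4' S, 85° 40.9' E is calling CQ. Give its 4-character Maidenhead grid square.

NI24

Shift to the Maidenhead origin (180°W, 90°S): lon 265.68, lat 84.28.
Field: 265.68/20 → 13 → N, 84.28/10 → 8 → I; chars NI.
Square: 5.68/2 → 2, 4.28/1 → 4; chars 24.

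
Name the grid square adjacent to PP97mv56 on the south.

PP97mv55

Latitude extended square 6; −1 → 5.
The longitude characters are unchanged.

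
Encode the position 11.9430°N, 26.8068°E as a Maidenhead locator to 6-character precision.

Offset from 180°W / 90°S: lon 206.8068°, lat 101.9430°.
Field: 206.8068/20 → 10 → K, 101.9430/10 → 10 → K; chars KK.
Square: 6.8068/2 → 3, 1.9430/1 → 1; chars 31.
Subsquare: 0.8068/0.0833333 → 9 → j, 0.9430/0.0416667 → 22 → w; chars jw.

KK31jw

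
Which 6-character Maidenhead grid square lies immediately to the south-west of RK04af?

QK94xe

Longitude subsquare a = 0; −1 → -1, wraps to 23 = x, carry into square.
Longitude square 0; −1 → -1, wraps to 9, carry into field.
Longitude field R = 17; −1 → 16 = Q.
Latitude subsquare f = 5; −1 → 4 = e.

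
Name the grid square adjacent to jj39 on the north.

JK30

Latitude square 9; +1 → 10, wraps to 0, carry into field.
Latitude field J = 9; +1 → 10 = K.
The longitude characters are unchanged.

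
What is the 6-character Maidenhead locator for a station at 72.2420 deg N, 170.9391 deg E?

RQ52lf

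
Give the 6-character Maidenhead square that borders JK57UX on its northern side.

Latitude subsquare x = 23; +1 → 24, wraps to 0 = a, carry into square.
Latitude square 7; +1 → 8.
The longitude characters are unchanged.

JK58ua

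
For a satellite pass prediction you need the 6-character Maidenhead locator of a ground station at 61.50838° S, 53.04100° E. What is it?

LC68ml

Add 180° to longitude and 90° to latitude: 233.0410, 28.4916.
Field: 233.0410/20 → 11 → L, 28.4916/10 → 2 → C; chars LC.
Square: 13.0410/2 → 6, 8.4916/1 → 8; chars 68.
Subsquare: 1.0410/0.0833333 → 12 → m, 0.4916/0.0416667 → 11 → l; chars ml.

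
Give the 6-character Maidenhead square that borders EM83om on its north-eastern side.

EM83pn

Longitude subsquare o = 14; +1 → 15 = p.
Latitude subsquare m = 12; +1 → 13 = n.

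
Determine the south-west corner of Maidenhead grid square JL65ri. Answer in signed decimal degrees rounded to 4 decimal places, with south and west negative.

25.3333, 13.4167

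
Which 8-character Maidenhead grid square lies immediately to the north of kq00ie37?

Latitude extended square 7; +1 → 8.
The longitude characters are unchanged.

KQ00ie38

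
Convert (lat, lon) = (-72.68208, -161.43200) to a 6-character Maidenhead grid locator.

Offset from 180°W / 90°S: lon 18.5680°, lat 17.3179°.
Field: lon ⌊18.5680/20⌋ = 0 → A; lat ⌊17.3179/10⌋ = 1 → B.
Square: lon ⌊18.5680/2⌋ = 9; lat ⌊7.3179/1⌋ = 7.
Subsquare: lon ⌊0.5680/0.0833333⌋ = 6 → g; lat ⌊0.3179/0.0416667⌋ = 7 → h.

AB97gh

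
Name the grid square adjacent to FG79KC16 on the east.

Longitude extended square 1; +1 → 2.
The latitude characters are unchanged.

FG79kc26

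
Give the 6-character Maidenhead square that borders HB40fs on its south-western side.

Longitude subsquare f = 5; −1 → 4 = e.
Latitude subsquare s = 18; −1 → 17 = r.

HB40er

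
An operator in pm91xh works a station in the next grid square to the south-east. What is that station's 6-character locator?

Longitude subsquare x = 23; +1 → 24, wraps to 0 = a, carry into square.
Longitude square 9; +1 → 10, wraps to 0, carry into field.
Longitude field P = 15; +1 → 16 = Q.
Latitude subsquare h = 7; −1 → 6 = g.

QM01ag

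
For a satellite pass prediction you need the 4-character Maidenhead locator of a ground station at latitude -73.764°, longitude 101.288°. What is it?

OB06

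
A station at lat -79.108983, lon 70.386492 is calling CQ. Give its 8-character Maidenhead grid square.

MB50ev63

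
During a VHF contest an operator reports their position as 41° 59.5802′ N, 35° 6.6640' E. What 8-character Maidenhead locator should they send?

KN71nx38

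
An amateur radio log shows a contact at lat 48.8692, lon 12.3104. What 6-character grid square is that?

Add 180° to longitude and 90° to latitude: 192.3104, 138.8692.
Field: lon ⌊192.3104/20⌋ = 9 → J; lat ⌊138.8692/10⌋ = 13 → N.
Square: lon ⌊12.3104/2⌋ = 6; lat ⌊8.8692/1⌋ = 8.
Subsquare: lon ⌊0.3104/0.0833333⌋ = 3 → d; lat ⌊0.8692/0.0416667⌋ = 20 → u.

JN68du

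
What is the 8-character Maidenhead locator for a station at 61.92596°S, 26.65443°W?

HC68qb17

Add 180° to longitude and 90° to latitude: 153.34557, 28.07404.
Field (20°×10°, letters A–R): lon ⌊153.34557/20⌋ = 7 → H; lat ⌊28.07404/10⌋ = 2 → C.
Square (2°×1°, digits 0–9): lon ⌊13.34557/2⌋ = 6; lat ⌊8.07404/1⌋ = 8.
Subsquare (5′×2.5′, letters a–x): lon ⌊1.34557/0.0833333⌋ = 16 → q; lat ⌊0.07404/0.0416667⌋ = 1 → b.
Extended square (30″×15″, digits 0–9): lon ⌊0.01224/0.00833333⌋ = 1; lat ⌊0.03237/0.00416667⌋ = 7.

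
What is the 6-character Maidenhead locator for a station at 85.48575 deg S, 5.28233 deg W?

IA74im

Offset from 180°W / 90°S: lon 174.7177°, lat 4.5143°.
Field: 174.7177/20 → 8 → I, 4.5143/10 → 0 → A; chars IA.
Square: 14.7177/2 → 7, 4.5143/1 → 4; chars 74.
Subsquare: 0.7177/0.0833333 → 8 → i, 0.5143/0.0416667 → 12 → m; chars im.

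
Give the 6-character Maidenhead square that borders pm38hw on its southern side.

PM38hv

Latitude subsquare w = 22; −1 → 21 = v.
The longitude characters are unchanged.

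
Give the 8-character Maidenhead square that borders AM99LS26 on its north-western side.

Longitude extended square 2; −1 → 1.
Latitude extended square 6; +1 → 7.

AM99ls17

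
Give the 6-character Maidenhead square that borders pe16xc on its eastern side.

PE26ac

Longitude subsquare x = 23; +1 → 24, wraps to 0 = a, carry into square.
Longitude square 1; +1 → 2.
The latitude characters are unchanged.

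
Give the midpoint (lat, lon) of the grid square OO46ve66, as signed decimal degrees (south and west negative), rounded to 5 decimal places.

56.19375, 109.80417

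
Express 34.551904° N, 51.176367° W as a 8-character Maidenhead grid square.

GM44jn82

Offset from 180°W / 90°S: lon 128.82363°, lat 124.55190°.
Field (20°×10°, letters A–R): 128.82363/20 → 6 → G, 124.55190/10 → 12 → M; chars GM.
Square (2°×1°, digits 0–9): 8.82363/2 → 4, 4.55190/1 → 4; chars 44.
Subsquare (5′×2.5′, letters a–x): 0.82363/0.0833333 → 9 → j, 0.55190/0.0416667 → 13 → n; chars jn.
Extended square (30″×15″, digits 0–9): 0.07363/0.00833333 → 8, 0.01024/0.00416667 → 2; chars 82.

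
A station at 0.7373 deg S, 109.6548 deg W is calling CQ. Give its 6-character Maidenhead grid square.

DI59eg

Add 180° to longitude and 90° to latitude: 70.3452, 89.2627.
Field: lon ⌊70.3452/20⌋ = 3 → D; lat ⌊89.2627/10⌋ = 8 → I.
Square: lon ⌊10.3452/2⌋ = 5; lat ⌊9.2627/1⌋ = 9.
Subsquare: lon ⌊0.3452/0.0833333⌋ = 4 → e; lat ⌊0.2627/0.0416667⌋ = 6 → g.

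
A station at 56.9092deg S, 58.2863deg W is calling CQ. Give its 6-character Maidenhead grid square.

GD03uc

Offset from 180°W / 90°S: lon 121.7137°, lat 33.0908°.
Field: lon ⌊121.7137/20⌋ = 6 → G; lat ⌊33.0908/10⌋ = 3 → D.
Square: lon ⌊1.7137/2⌋ = 0; lat ⌊3.0908/1⌋ = 3.
Subsquare: lon ⌊1.7137/0.0833333⌋ = 20 → u; lat ⌊0.0908/0.0416667⌋ = 2 → c.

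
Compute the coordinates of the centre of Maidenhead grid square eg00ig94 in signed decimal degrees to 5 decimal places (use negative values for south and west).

-29.73125, -99.25417

Field E=4, G=6: +4·20° lon, +6·10° lat → SW at lon -100°, lat -30°.
Square 0, 0: +0·2° lon, +0·1° lat → SW at lon -100°, lat -30°.
Subsquare i=8, g=6: +8·0.0833333° lon, +6·0.0416667° lat → SW at lon -99.3333°, lat -29.75°.
Extended square 9, 4: +9·0.00833333° lon, +4·0.00416667° lat → SW at lon -99.2583°, lat -29.7333°.
Cell spans 0.00833333° lon × 0.00416667° lat. Centre is SW corner plus half of each.
latitude -29.73125, longitude -99.25417.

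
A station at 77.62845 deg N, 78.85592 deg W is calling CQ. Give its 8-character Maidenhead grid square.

FQ07np70

Shift to the Maidenhead origin (180°W, 90°S): lon 101.14408, lat 167.62845.
Field: lon ⌊101.14408/20⌋ = 5 → F; lat ⌊167.62845/10⌋ = 16 → Q.
Square: lon ⌊1.14408/2⌋ = 0; lat ⌊7.62845/1⌋ = 7.
Subsquare: lon ⌊1.14408/0.0833333⌋ = 13 → n; lat ⌊0.62845/0.0416667⌋ = 15 → p.
Extended square: lon ⌊0.06075/0.00833333⌋ = 7; lat ⌊0.00345/0.00416667⌋ = 0.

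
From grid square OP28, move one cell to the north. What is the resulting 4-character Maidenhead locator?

OP29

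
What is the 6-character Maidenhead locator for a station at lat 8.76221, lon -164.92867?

AJ78ms

Offset from 180°W / 90°S: lon 15.0713°, lat 98.7622°.
Field: lon ⌊15.0713/20⌋ = 0 → A; lat ⌊98.7622/10⌋ = 9 → J.
Square: lon ⌊15.0713/2⌋ = 7; lat ⌊8.7622/1⌋ = 8.
Subsquare: lon ⌊1.0713/0.0833333⌋ = 12 → m; lat ⌊0.7622/0.0416667⌋ = 18 → s.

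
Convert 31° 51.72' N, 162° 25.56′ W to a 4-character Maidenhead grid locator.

AM81

Shift to the Maidenhead origin (180°W, 90°S): lon 17.57, lat 121.86.
Field: 17.57/20 → 0 → A, 121.86/10 → 12 → M; chars AM.
Square: 17.57/2 → 8, 1.86/1 → 1; chars 81.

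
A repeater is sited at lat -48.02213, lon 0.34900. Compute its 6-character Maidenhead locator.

Shift to the Maidenhead origin (180°W, 90°S): lon 180.3490, lat 41.9779.
Field (20°×10°, letters A–R): lon ⌊180.3490/20⌋ = 9 → J; lat ⌊41.9779/10⌋ = 4 → E.
Square (2°×1°, digits 0–9): lon ⌊0.3490/2⌋ = 0; lat ⌊1.9779/1⌋ = 1.
Subsquare (5′×2.5′, letters a–x): lon ⌊0.3490/0.0833333⌋ = 4 → e; lat ⌊0.9779/0.0416667⌋ = 23 → x.

JE01ex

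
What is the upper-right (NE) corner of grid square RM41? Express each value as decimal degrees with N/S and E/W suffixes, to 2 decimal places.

Field R=17, M=12: +17·20° lon, +12·10° lat → SW at lon 160°, lat 30°.
Square 4, 1: +4·2° lon, +1·1° lat → SW at lon 168°, lat 31°.
Cell spans 2° lon × 1° lat. NE corner is SW corner plus one full cell.
latitude 32.00° N, longitude 170.00° E.

32.00° N, 170.00° E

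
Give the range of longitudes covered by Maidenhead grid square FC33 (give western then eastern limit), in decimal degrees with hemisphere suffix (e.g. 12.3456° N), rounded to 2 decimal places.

Field F=5, C=2: +5·20° lon, +2·10° lat → SW at lon -80°, lat -70°.
Square 3, 3: +3·2° lon, +3·1° lat → SW at lon -74°, lat -67°.
Cell spans 2° lon × 1° lat.
west 74.00° W, east 72.00° W.

74.00° W, 72.00° W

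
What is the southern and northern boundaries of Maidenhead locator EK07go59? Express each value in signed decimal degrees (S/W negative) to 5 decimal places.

17.62083, 17.62500

Field E=4, K=10: +4·20° lon, +10·10° lat → SW at lon -100°, lat 10°.
Square 0, 7: +0·2° lon, +7·1° lat → SW at lon -100°, lat 17°.
Subsquare g=6, o=14: +6·0.0833333° lon, +14·0.0416667° lat → SW at lon -99.5°, lat 17.5833°.
Extended square 5, 9: +5·0.00833333° lon, +9·0.00416667° lat → SW at lon -99.4583°, lat 17.6208°.
Cell spans 0.00833333° lon × 0.00416667° lat.
south 17.62083, north 17.62500.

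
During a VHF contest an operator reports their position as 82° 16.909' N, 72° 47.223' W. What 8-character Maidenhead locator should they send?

FR32og57

Offset from 180°W / 90°S: lon 107.21295°, lat 172.28182°.
Field (20°×10°, letters A–R): lon ⌊107.21295/20⌋ = 5 → F; lat ⌊172.28182/10⌋ = 17 → R.
Square (2°×1°, digits 0–9): lon ⌊7.21295/2⌋ = 3; lat ⌊2.28182/1⌋ = 2.
Subsquare (5′×2.5′, letters a–x): lon ⌊1.21295/0.0833333⌋ = 14 → o; lat ⌊0.28182/0.0416667⌋ = 6 → g.
Extended square (30″×15″, digits 0–9): lon ⌊0.04628/0.00833333⌋ = 5; lat ⌊0.03182/0.00416667⌋ = 7.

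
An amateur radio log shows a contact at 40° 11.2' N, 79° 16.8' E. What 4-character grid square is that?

MN90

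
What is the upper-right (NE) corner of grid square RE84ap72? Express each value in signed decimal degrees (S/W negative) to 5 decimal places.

Field R=17, E=4: +17·20° lon, +4·10° lat → SW at lon 160°, lat -50°.
Square 8, 4: +8·2° lon, +4·1° lat → SW at lon 176°, lat -46°.
Subsquare a=0, p=15: +0·0.0833333° lon, +15·0.0416667° lat → SW at lon 176°, lat -45.375°.
Extended square 7, 2: +7·0.00833333° lon, +2·0.00416667° lat → SW at lon 176.058°, lat -45.3667°.
Cell spans 0.00833333° lon × 0.00416667° lat. NE corner is SW corner plus one full cell.
latitude -45.36250, longitude 176.06667.

-45.36250, 176.06667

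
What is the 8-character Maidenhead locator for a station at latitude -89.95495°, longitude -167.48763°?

Offset from 180°W / 90°S: lon 12.51237°, lat 0.04505°.
Field: lon ⌊12.51237/20⌋ = 0 → A; lat ⌊0.04505/10⌋ = 0 → A.
Square: lon ⌊12.51237/2⌋ = 6; lat ⌊0.04505/1⌋ = 0.
Subsquare: lon ⌊0.51237/0.0833333⌋ = 6 → g; lat ⌊0.04505/0.0416667⌋ = 1 → b.
Extended square: lon ⌊0.01237/0.00833333⌋ = 1; lat ⌊0.00338/0.00416667⌋ = 0.

AA60gb10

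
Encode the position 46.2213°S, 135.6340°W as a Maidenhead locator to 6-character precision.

CE23es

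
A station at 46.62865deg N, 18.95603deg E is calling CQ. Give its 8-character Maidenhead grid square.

Shift to the Maidenhead origin (180°W, 90°S): lon 198.95603, lat 136.62865.
Field: 198.95603/20 → 9 → J, 136.62865/10 → 13 → N; chars JN.
Square: 18.95603/2 → 9, 6.62865/1 → 6; chars 96.
Subsquare: 0.95603/0.0833333 → 11 → l, 0.62865/0.0416667 → 15 → p; chars lp.
Extended square: 0.03936/0.00833333 → 4, 0.00365/0.00416667 → 0; chars 40.

JN96lp40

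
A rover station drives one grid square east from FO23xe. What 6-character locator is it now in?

FO33ae

Longitude subsquare x = 23; +1 → 24, wraps to 0 = a, carry into square.
Longitude square 2; +1 → 3.
The latitude characters are unchanged.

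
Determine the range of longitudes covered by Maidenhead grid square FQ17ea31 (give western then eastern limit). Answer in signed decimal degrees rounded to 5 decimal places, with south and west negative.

-77.64167, -77.63333

Field F=5, Q=16: +5·20° lon, +16·10° lat → SW at lon -80°, lat 70°.
Square 1, 7: +1·2° lon, +7·1° lat → SW at lon -78°, lat 77°.
Subsquare e=4, a=0: +4·0.0833333° lon, +0·0.0416667° lat → SW at lon -77.6667°, lat 77°.
Extended square 3, 1: +3·0.00833333° lon, +1·0.00416667° lat → SW at lon -77.6417°, lat 77.0042°.
Cell spans 0.00833333° lon × 0.00416667° lat.
west -77.64167, east -77.63333.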